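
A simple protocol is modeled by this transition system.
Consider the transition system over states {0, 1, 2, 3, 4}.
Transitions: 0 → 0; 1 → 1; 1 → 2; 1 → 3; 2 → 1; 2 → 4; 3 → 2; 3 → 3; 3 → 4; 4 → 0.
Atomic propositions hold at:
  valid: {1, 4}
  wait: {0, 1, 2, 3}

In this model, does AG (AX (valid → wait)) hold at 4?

Sat(valid → wait) = {0, 1, 2, 3}
Sat(AX (valid → wait)) = {s : every successor in {0, 1, 2, 3}} = {0, 1, 4}
AG (AX (valid → wait)): greatest fixpoint, start Z0 = {0, 1, 4}, keep only states in Sat with every successor in Z. Z1 = {0, 4}; fixed.
Sat(AG (AX (valid → wait))) = {0, 4}
4 ∈ Sat(AG (AX (valid → wait))) = {0, 4}, so the formula holds at 4.

Yes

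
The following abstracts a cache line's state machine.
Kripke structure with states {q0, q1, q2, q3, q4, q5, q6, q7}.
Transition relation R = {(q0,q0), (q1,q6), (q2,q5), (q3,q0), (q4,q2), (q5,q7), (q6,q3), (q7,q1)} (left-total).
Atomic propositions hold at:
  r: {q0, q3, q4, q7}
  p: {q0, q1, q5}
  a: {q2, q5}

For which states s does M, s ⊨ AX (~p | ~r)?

Sat(~p) = {q2, q3, q4, q6, q7}
Sat(~r) = {q1, q2, q5, q6}
Sat(~p | ~r) = {q1, q2, q3, q4, q5, q6, q7}
Sat(AX (~p | ~r)) = {s : every successor in {q1, q2, q3, q4, q5, q6, q7}} = {q1, q2, q4, q5, q6, q7}

{q1, q2, q4, q5, q6, q7}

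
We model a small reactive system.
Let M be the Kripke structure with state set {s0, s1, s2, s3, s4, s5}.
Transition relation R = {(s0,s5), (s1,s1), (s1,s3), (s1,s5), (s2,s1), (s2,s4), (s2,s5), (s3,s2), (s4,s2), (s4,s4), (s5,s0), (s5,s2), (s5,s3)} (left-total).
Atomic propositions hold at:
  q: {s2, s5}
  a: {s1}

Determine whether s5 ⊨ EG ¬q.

No

Sat(¬q) = {s0, s1, s3, s4}
EG ¬q: greatest fixpoint, start Z0 = {s0, s1, s3, s4}, keep only states in Sat with some successor in Z. Z1 = {s1, s4}; fixed.
Sat(EG ¬q) = {s1, s4}
s5 ∉ Sat(EG ¬q) = {s1, s4}, so the formula does not hold at s5.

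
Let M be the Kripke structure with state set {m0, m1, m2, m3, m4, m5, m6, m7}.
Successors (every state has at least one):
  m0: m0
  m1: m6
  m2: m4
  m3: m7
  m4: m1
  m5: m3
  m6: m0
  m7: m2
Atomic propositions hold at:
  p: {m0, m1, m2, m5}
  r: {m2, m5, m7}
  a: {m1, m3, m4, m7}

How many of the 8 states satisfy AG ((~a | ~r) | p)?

Sat(~a) = {m0, m2, m5, m6}
Sat(~r) = {m0, m1, m3, m4, m6}
Sat(~a | ~r) = {m0, m1, m2, m3, m4, m5, m6}
Sat((~a | ~r) | p) = {m0, m1, m2, m3, m4, m5, m6}
AG ((~a | ~r) | p): greatest fixpoint, start Z0 = {m0, m1, m2, m3, m4, m5, m6}, keep only states in Sat with every successor in Z. Z1 = {m0, m1, m2, m4, m5, m6}; Z2 = {m0, m1, m2, m4, m6}; fixed.
Sat(AG ((~a | ~r) | p)) = {m0, m1, m2, m4, m6}
|Sat(AG ((~a | ~r) | p))| = |{m0, m1, m2, m4, m6}| = 5.

5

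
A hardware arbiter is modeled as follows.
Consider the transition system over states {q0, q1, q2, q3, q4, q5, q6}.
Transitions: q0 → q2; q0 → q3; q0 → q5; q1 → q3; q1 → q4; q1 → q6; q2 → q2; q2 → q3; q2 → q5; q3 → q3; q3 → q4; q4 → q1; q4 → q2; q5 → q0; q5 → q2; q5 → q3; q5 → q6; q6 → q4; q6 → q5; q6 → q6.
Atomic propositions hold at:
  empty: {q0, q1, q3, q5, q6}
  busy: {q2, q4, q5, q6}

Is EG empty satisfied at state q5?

EG empty: greatest fixpoint, start Z0 = {q0, q1, q3, q5, q6}, keep only states in Sat with some successor in Z. Already a fixed point.
Sat(EG empty) = {q0, q1, q3, q5, q6}
q5 ∈ Sat(EG empty) = {q0, q1, q3, q5, q6}, so the formula holds at q5.

Yes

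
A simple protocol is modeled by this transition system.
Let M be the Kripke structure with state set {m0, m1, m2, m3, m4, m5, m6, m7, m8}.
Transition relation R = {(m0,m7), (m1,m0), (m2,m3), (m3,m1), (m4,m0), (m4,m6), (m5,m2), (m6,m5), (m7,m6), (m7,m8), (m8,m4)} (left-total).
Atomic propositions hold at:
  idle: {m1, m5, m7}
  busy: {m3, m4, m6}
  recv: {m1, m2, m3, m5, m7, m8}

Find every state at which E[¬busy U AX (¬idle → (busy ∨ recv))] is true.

{m0, m1, m2, m3, m5, m6, m7, m8}

Sat(¬busy) = {m0, m1, m2, m5, m7, m8}
Sat(¬idle) = {m0, m2, m3, m4, m6, m8}
Sat(busy ∨ recv) = {m1, m2, m3, m4, m5, m6, m7, m8}
Sat(¬idle → (busy ∨ recv)) = {m1, m2, m3, m4, m5, m6, m7, m8}
Sat(AX (¬idle → (busy ∨ recv))) = {s : every successor in {m1, m2, m3, m4, m5, m6, m7, m8}} = {m0, m2, m3, m5, m6, m7, m8}
E[¬busy U AX (¬idle → (busy ∨ recv))]: least fixpoint, start Z0 = Sat(AX (¬idle → (busy ∨ recv))) = {m0, m2, m3, m5, m6, m7, m8}, add states in Sat(¬busy) with some successor in Z. Z1 = {m0, m1, m2, m3, m5, m6, m7, m8}; fixed.
Sat(E[¬busy U AX (¬idle → (busy ∨ recv))]) = {m0, m1, m2, m3, m5, m6, m7, m8}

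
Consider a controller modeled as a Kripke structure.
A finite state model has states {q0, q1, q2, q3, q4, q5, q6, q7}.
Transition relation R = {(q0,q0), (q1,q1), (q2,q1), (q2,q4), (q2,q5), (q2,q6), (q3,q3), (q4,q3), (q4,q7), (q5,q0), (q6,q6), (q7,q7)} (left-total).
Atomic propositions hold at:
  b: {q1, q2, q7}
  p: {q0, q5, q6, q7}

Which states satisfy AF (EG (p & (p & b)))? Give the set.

{q7}

Sat(p & b) = {q7}
Sat(p & (p & b)) = {q7}
EG (p & (p & b)): greatest fixpoint, start Z0 = {q7}, keep only states in Sat with some successor in Z. Already a fixed point.
Sat(EG (p & (p & b))) = {q7}
AF (EG (p & (p & b))): least fixpoint, start Z0 = {q7}, add states with every successor in Z. Already a fixed point.
Sat(AF (EG (p & (p & b)))) = {q7}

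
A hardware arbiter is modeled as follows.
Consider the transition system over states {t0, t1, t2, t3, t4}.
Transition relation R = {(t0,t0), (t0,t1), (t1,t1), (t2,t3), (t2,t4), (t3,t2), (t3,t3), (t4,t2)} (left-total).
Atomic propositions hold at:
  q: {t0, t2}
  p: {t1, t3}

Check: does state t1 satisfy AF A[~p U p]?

Sat(~p) = {t0, t2, t4}
A[~p U p]: least fixpoint, start Z0 = Sat(p) = {t1, t3}, add states in Sat(~p) with every successor in Z. Already a fixed point.
Sat(A[~p U p]) = {t1, t3}
AF A[~p U p]: least fixpoint, start Z0 = {t1, t3}, add states with every successor in Z. Already a fixed point.
Sat(AF A[~p U p]) = {t1, t3}
t1 ∈ Sat(AF A[~p U p]) = {t1, t3}, so the formula holds at t1.

Yes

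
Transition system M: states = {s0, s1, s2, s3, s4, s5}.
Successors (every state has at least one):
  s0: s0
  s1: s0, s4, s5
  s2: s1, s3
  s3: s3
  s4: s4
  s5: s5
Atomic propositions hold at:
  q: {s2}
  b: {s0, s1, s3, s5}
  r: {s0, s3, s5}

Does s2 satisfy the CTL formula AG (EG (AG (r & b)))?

No

Sat(r & b) = {s0, s3, s5}
AG (r & b): greatest fixpoint, start Z0 = {s0, s3, s5}, keep only states in Sat with every successor in Z. Already a fixed point.
Sat(AG (r & b)) = {s0, s3, s5}
EG (AG (r & b)): greatest fixpoint, start Z0 = {s0, s3, s5}, keep only states in Sat with some successor in Z. Already a fixed point.
Sat(EG (AG (r & b))) = {s0, s3, s5}
AG (EG (AG (r & b))): greatest fixpoint, start Z0 = {s0, s3, s5}, keep only states in Sat with every successor in Z. Already a fixed point.
Sat(AG (EG (AG (r & b)))) = {s0, s3, s5}
s2 ∉ Sat(AG (EG (AG (r & b)))) = {s0, s3, s5}, so the formula does not hold at s2.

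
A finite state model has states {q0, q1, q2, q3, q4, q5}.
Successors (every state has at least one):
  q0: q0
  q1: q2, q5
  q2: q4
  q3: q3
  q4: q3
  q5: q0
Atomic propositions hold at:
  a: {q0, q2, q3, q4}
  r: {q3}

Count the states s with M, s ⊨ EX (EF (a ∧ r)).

4

Sat(a ∧ r) = {q3}
EF (a ∧ r): least fixpoint, start Z0 = {q3}, add states with some successor in Z. Z1 = {q3, q4}; Z2 = {q2, q3, q4}; Z3 = {q1, q2, q3, q4}; fixed.
Sat(EF (a ∧ r)) = {q1, q2, q3, q4}
Sat(EX (EF (a ∧ r))) = {s : some successor in {q1, q2, q3, q4}} = {q1, q2, q3, q4}
|Sat(EX (EF (a ∧ r)))| = |{q1, q2, q3, q4}| = 4.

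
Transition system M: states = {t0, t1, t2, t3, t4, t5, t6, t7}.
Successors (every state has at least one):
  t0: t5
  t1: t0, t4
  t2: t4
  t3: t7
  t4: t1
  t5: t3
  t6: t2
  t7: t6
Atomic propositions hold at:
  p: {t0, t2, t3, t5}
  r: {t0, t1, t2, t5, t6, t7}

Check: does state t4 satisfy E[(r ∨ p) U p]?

No

Sat(r ∨ p) = {t0, t1, t2, t3, t5, t6, t7}
E[(r ∨ p) U p]: least fixpoint, start Z0 = Sat(p) = {t0, t2, t3, t5}, add states in Sat(r ∨ p) with some successor in Z. Z1 = {t0, t1, t2, t3, t5, t6}; Z2 = {t0, t1, t2, t3, t5, t6, t7}; fixed.
Sat(E[(r ∨ p) U p]) = {t0, t1, t2, t3, t5, t6, t7}
t4 ∉ Sat(E[(r ∨ p) U p]) = {t0, t1, t2, t3, t5, t6, t7}, so the formula does not hold at t4.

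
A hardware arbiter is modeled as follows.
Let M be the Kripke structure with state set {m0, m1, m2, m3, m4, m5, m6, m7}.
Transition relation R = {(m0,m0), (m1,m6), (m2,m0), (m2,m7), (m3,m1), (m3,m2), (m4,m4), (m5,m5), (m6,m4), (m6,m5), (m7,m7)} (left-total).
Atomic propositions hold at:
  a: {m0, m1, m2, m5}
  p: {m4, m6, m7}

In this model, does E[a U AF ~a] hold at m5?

Sat(~a) = {m3, m4, m6, m7}
AF ~a: least fixpoint, start Z0 = {m3, m4, m6, m7}, add states with every successor in Z. Z1 = {m1, m3, m4, m6, m7}; fixed.
Sat(AF ~a) = {m1, m3, m4, m6, m7}
E[a U AF ~a]: least fixpoint, start Z0 = Sat(AF ~a) = {m1, m3, m4, m6, m7}, add states in Sat(a) with some successor in Z. Z1 = {m1, m2, m3, m4, m6, m7}; fixed.
Sat(E[a U AF ~a]) = {m1, m2, m3, m4, m6, m7}
m5 ∉ Sat(E[a U AF ~a]) = {m1, m2, m3, m4, m6, m7}, so the formula does not hold at m5.

No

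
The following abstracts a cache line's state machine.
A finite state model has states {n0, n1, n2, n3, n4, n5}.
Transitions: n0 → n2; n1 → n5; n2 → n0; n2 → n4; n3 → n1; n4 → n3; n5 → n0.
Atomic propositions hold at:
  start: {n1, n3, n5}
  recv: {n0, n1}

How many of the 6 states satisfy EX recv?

Sat(EX recv) = {s : some successor in {n0, n1}} = {n2, n3, n5}
|Sat(EX recv)| = |{n2, n3, n5}| = 3.

3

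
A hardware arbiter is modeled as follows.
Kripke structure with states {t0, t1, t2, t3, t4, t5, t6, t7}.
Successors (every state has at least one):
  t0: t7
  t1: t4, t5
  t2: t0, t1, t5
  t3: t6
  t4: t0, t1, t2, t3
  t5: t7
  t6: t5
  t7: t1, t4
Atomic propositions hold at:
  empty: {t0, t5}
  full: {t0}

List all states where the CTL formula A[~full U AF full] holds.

Sat(~full) = {t1, t2, t3, t4, t5, t6, t7}
AF full: least fixpoint, start Z0 = {t0}, add states with every successor in Z. Already a fixed point.
Sat(AF full) = {t0}
A[~full U AF full]: least fixpoint, start Z0 = Sat(AF full) = {t0}, add states in Sat(~full) with every successor in Z. Already a fixed point.
Sat(A[~full U AF full]) = {t0}

{t0}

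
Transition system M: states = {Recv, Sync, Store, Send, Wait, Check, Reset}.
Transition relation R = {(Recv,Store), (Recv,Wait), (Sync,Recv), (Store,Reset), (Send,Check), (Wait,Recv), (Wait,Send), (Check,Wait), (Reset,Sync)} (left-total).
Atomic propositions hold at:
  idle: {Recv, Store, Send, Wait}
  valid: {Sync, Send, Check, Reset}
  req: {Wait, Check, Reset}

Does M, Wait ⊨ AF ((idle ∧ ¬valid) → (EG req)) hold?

Sat(¬valid) = {Recv, Store, Wait}
Sat(idle ∧ ¬valid) = {Recv, Store, Wait}
EG req: greatest fixpoint, start Z0 = {Wait, Check, Reset}, keep only states in Sat with some successor in Z. Z1 = {Check}; Z2 = ∅; fixed.
Sat(EG req) = ∅
Sat((idle ∧ ¬valid) → (EG req)) = {Sync, Send, Check, Reset}
AF ((idle ∧ ¬valid) → (EG req)): least fixpoint, start Z0 = {Sync, Send, Check, Reset}, add states with every successor in Z. Z1 = {Sync, Store, Send, Check, Reset}; fixed.
Sat(AF ((idle ∧ ¬valid) → (EG req))) = {Sync, Store, Send, Check, Reset}
Wait ∉ Sat(AF ((idle ∧ ¬valid) → (EG req))) = {Sync, Store, Send, Check, Reset}, so the formula does not hold at Wait.

No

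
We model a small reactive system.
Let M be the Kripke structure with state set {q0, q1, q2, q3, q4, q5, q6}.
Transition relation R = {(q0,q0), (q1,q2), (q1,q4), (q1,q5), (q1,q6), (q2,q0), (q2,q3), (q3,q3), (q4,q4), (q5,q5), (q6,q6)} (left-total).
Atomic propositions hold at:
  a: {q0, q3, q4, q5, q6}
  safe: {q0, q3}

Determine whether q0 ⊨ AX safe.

Sat(AX safe) = {s : every successor in {q0, q3}} = {q0, q2, q3}
q0 ∈ Sat(AX safe) = {q0, q2, q3}, so the formula holds at q0.

Yes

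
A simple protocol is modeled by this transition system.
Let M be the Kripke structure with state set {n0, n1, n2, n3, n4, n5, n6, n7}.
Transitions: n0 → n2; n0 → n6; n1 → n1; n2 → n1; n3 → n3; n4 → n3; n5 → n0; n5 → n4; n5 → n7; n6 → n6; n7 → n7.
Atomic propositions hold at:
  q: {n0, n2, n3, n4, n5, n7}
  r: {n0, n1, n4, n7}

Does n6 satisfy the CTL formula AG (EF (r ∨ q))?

Sat(r ∨ q) = {n0, n1, n2, n3, n4, n5, n7}
EF (r ∨ q): least fixpoint, start Z0 = {n0, n1, n2, n3, n4, n5, n7}, add states with some successor in Z. Already a fixed point.
Sat(EF (r ∨ q)) = {n0, n1, n2, n3, n4, n5, n7}
AG (EF (r ∨ q)): greatest fixpoint, start Z0 = {n0, n1, n2, n3, n4, n5, n7}, keep only states in Sat with every successor in Z. Z1 = {n1, n2, n3, n4, n5, n7}; Z2 = {n1, n2, n3, n4, n7}; fixed.
Sat(AG (EF (r ∨ q))) = {n1, n2, n3, n4, n7}
n6 ∉ Sat(AG (EF (r ∨ q))) = {n1, n2, n3, n4, n7}, so the formula does not hold at n6.

No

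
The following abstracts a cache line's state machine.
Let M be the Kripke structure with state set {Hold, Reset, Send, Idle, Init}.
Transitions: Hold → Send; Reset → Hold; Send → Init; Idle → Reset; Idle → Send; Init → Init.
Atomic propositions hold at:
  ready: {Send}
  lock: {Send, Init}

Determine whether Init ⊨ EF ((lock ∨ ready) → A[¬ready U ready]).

No

Sat(lock ∨ ready) = {Send, Init}
Sat(¬ready) = {Hold, Reset, Idle, Init}
A[¬ready U ready]: least fixpoint, start Z0 = Sat(ready) = {Send}, add states in Sat(¬ready) with every successor in Z. Z1 = {Hold, Send}; Z2 = {Hold, Reset, Send}; Z3 = {Hold, Reset, Send, Idle}; fixed.
Sat(A[¬ready U ready]) = {Hold, Reset, Send, Idle}
Sat((lock ∨ ready) → A[¬ready U ready]) = {Hold, Reset, Send, Idle}
EF ((lock ∨ ready) → A[¬ready U ready]): least fixpoint, start Z0 = {Hold, Reset, Send, Idle}, add states with some successor in Z. Already a fixed point.
Sat(EF ((lock ∨ ready) → A[¬ready U ready])) = {Hold, Reset, Send, Idle}
Init ∉ Sat(EF ((lock ∨ ready) → A[¬ready U ready])) = {Hold, Reset, Send, Idle}, so the formula does not hold at Init.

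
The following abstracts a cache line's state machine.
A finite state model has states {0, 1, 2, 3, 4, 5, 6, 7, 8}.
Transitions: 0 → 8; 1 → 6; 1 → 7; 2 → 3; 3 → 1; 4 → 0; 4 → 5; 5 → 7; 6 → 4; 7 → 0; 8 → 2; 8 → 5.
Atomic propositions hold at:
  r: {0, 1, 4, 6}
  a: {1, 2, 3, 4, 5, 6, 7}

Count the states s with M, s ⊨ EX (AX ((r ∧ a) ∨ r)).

3

Sat(r ∧ a) = {1, 4, 6}
Sat((r ∧ a) ∨ r) = {0, 1, 4, 6}
Sat(AX ((r ∧ a) ∨ r)) = {s : every successor in {0, 1, 4, 6}} = {3, 6, 7}
Sat(EX (AX ((r ∧ a) ∨ r))) = {s : some successor in {3, 6, 7}} = {1, 2, 5}
|Sat(EX (AX ((r ∧ a) ∨ r)))| = |{1, 2, 5}| = 3.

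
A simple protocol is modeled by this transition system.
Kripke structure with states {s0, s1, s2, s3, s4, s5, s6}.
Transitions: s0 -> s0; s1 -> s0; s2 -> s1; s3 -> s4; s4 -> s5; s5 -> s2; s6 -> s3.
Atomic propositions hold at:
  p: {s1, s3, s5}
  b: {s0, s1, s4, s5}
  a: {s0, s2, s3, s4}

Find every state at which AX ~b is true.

Sat(~b) = {s2, s3, s6}
Sat(AX ~b) = {s : every successor in {s2, s3, s6}} = {s5, s6}

{s5, s6}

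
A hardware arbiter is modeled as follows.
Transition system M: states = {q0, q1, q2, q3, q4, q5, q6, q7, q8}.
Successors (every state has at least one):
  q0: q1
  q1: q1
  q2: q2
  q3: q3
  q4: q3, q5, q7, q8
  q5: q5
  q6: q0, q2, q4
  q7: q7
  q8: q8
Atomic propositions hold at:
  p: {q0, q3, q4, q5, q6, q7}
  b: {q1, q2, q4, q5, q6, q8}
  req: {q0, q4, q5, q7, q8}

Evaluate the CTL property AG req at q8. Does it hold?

AG req: greatest fixpoint, start Z0 = {q0, q4, q5, q7, q8}, keep only states in Sat with every successor in Z. Z1 = {q5, q7, q8}; fixed.
Sat(AG req) = {q5, q7, q8}
q8 ∈ Sat(AG req) = {q5, q7, q8}, so the formula holds at q8.

Yes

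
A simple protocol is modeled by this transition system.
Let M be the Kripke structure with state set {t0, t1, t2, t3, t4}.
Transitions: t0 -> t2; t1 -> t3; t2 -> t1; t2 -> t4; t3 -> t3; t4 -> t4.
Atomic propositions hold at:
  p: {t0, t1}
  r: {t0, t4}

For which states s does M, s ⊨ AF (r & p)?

Sat(r & p) = {t0}
AF (r & p): least fixpoint, start Z0 = {t0}, add states with every successor in Z. Already a fixed point.
Sat(AF (r & p)) = {t0}

{t0}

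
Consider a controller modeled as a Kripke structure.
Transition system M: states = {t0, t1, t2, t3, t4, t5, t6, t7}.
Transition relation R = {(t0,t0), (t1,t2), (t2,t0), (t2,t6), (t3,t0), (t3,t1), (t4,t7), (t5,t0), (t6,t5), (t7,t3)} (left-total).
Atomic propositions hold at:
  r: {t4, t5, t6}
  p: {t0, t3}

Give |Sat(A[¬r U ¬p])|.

6

Sat(¬r) = {t0, t1, t2, t3, t7}
Sat(¬p) = {t1, t2, t4, t5, t6, t7}
A[¬r U ¬p]: least fixpoint, start Z0 = Sat(¬p) = {t1, t2, t4, t5, t6, t7}, add states in Sat(¬r) with every successor in Z. Already a fixed point.
Sat(A[¬r U ¬p]) = {t1, t2, t4, t5, t6, t7}
|Sat(A[¬r U ¬p])| = |{t1, t2, t4, t5, t6, t7}| = 6.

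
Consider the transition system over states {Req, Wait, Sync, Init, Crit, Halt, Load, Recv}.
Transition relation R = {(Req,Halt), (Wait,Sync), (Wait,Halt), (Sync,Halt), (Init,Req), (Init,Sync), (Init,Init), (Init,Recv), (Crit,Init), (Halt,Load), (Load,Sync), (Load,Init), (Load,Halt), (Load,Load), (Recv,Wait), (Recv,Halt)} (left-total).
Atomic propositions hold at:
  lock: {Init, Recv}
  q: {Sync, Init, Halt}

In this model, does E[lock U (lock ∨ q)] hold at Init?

Sat(lock ∨ q) = {Sync, Init, Halt, Recv}
E[lock U (lock ∨ q)]: least fixpoint, start Z0 = Sat((lock ∨ q)) = {Sync, Init, Halt, Recv}, add states in Sat(lock) with some successor in Z. Already a fixed point.
Sat(E[lock U (lock ∨ q)]) = {Sync, Init, Halt, Recv}
Init ∈ Sat(E[lock U (lock ∨ q)]) = {Sync, Init, Halt, Recv}, so the formula holds at Init.

Yes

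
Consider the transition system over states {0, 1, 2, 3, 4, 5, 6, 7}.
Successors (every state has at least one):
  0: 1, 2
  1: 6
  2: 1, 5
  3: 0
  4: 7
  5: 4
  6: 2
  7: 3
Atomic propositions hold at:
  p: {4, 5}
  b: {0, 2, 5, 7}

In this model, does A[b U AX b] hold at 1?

No

Sat(AX b) = {s : every successor in {0, 2, 5, 7}} = {3, 4, 6}
A[b U AX b]: least fixpoint, start Z0 = Sat(AX b) = {3, 4, 6}, add states in Sat(b) with every successor in Z. Z1 = {3, 4, 5, 6, 7}; fixed.
Sat(A[b U AX b]) = {3, 4, 5, 6, 7}
1 ∉ Sat(A[b U AX b]) = {3, 4, 5, 6, 7}, so the formula does not hold at 1.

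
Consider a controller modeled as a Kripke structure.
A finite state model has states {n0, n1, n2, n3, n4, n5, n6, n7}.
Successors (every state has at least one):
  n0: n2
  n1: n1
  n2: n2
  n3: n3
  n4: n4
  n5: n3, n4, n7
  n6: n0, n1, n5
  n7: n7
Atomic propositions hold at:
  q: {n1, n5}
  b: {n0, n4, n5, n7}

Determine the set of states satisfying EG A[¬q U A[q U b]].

Sat(¬q) = {n0, n2, n3, n4, n6, n7}
A[q U b]: least fixpoint, start Z0 = Sat(b) = {n0, n4, n5, n7}, add states in Sat(q) with every successor in Z. Already a fixed point.
Sat(A[q U b]) = {n0, n4, n5, n7}
A[¬q U A[q U b]]: least fixpoint, start Z0 = Sat(A[q U b]) = {n0, n4, n5, n7}, add states in Sat(¬q) with every successor in Z. Already a fixed point.
Sat(A[¬q U A[q U b]]) = {n0, n4, n5, n7}
EG A[¬q U A[q U b]]: greatest fixpoint, start Z0 = {n0, n4, n5, n7}, keep only states in Sat with some successor in Z. Z1 = {n4, n5, n7}; fixed.
Sat(EG A[¬q U A[q U b]]) = {n4, n5, n7}

{n4, n5, n7}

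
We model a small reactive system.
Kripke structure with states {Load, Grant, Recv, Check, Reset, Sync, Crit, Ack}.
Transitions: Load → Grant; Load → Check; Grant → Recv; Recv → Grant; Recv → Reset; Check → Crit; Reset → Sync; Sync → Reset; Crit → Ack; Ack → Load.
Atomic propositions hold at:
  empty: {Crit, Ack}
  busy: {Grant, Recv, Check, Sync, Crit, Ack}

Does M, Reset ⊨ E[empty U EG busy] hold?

EG busy: greatest fixpoint, start Z0 = {Grant, Recv, Check, Sync, Crit, Ack}, keep only states in Sat with some successor in Z. Z1 = {Grant, Recv, Check, Crit}; Z2 = {Grant, Recv, Check}; Z3 = {Grant, Recv}; fixed.
Sat(EG busy) = {Grant, Recv}
E[empty U EG busy]: least fixpoint, start Z0 = Sat(EG busy) = {Grant, Recv}, add states in Sat(empty) with some successor in Z. Already a fixed point.
Sat(E[empty U EG busy]) = {Grant, Recv}
Reset ∉ Sat(E[empty U EG busy]) = {Grant, Recv}, so the formula does not hold at Reset.

No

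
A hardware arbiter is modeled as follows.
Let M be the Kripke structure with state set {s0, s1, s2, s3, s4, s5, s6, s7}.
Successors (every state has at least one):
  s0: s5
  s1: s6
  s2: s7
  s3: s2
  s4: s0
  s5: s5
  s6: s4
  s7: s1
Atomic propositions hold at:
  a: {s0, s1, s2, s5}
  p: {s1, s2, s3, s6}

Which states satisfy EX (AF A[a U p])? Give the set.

A[a U p]: least fixpoint, start Z0 = Sat(p) = {s1, s2, s3, s6}, add states in Sat(a) with every successor in Z. Already a fixed point.
Sat(A[a U p]) = {s1, s2, s3, s6}
AF A[a U p]: least fixpoint, start Z0 = {s1, s2, s3, s6}, add states with every successor in Z. Z1 = {s1, s2, s3, s6, s7}; fixed.
Sat(AF A[a U p]) = {s1, s2, s3, s6, s7}
Sat(EX (AF A[a U p])) = {s : some successor in {s1, s2, s3, s6, s7}} = {s1, s2, s3, s7}

{s1, s2, s3, s7}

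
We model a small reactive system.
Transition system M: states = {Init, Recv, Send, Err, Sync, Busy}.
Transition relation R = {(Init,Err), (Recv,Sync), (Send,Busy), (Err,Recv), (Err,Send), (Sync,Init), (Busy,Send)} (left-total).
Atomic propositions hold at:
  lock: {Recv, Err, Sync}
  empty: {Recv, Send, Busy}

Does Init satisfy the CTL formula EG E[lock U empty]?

E[lock U empty]: least fixpoint, start Z0 = Sat(empty) = {Recv, Send, Busy}, add states in Sat(lock) with some successor in Z. Z1 = {Recv, Send, Err, Busy}; fixed.
Sat(E[lock U empty]) = {Recv, Send, Err, Busy}
EG E[lock U empty]: greatest fixpoint, start Z0 = {Recv, Send, Err, Busy}, keep only states in Sat with some successor in Z. Z1 = {Send, Err, Busy}; fixed.
Sat(EG E[lock U empty]) = {Send, Err, Busy}
Init ∉ Sat(EG E[lock U empty]) = {Send, Err, Busy}, so the formula does not hold at Init.

No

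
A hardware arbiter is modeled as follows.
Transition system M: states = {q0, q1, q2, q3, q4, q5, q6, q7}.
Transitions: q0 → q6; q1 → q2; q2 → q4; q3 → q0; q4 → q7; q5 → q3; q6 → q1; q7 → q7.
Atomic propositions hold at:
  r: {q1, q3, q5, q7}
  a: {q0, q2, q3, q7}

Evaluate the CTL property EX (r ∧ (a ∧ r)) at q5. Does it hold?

Sat(a ∧ r) = {q3, q7}
Sat(r ∧ (a ∧ r)) = {q3, q7}
Sat(EX (r ∧ (a ∧ r))) = {s : some successor in {q3, q7}} = {q4, q5, q7}
q5 ∈ Sat(EX (r ∧ (a ∧ r))) = {q4, q5, q7}, so the formula holds at q5.

Yes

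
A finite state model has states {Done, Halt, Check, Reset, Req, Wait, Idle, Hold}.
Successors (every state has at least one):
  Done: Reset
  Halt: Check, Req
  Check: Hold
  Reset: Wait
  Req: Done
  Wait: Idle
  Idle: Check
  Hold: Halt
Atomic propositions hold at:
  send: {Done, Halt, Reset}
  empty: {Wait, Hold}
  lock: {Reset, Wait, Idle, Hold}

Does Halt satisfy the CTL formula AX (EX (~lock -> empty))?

No

Sat(~lock) = {Done, Halt, Check, Req}
Sat(~lock -> empty) = {Reset, Wait, Idle, Hold}
Sat(EX (~lock -> empty)) = {s : some successor in {Reset, Wait, Idle, Hold}} = {Done, Check, Reset, Wait}
Sat(AX (EX (~lock -> empty))) = {s : every successor in {Done, Check, Reset, Wait}} = {Done, Reset, Req, Idle}
Halt ∉ Sat(AX (EX (~lock -> empty))) = {Done, Reset, Req, Idle}, so the formula does not hold at Halt.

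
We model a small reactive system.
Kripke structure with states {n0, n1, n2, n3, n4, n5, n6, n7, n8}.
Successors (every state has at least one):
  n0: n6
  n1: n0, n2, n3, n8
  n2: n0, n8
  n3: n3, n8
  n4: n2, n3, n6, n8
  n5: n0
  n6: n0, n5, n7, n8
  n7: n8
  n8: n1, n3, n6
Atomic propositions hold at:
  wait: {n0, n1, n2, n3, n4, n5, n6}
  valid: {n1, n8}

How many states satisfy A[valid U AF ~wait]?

2

Sat(~wait) = {n7, n8}
AF ~wait: least fixpoint, start Z0 = {n7, n8}, add states with every successor in Z. Already a fixed point.
Sat(AF ~wait) = {n7, n8}
A[valid U AF ~wait]: least fixpoint, start Z0 = Sat(AF ~wait) = {n7, n8}, add states in Sat(valid) with every successor in Z. Already a fixed point.
Sat(A[valid U AF ~wait]) = {n7, n8}
|Sat(A[valid U AF ~wait])| = |{n7, n8}| = 2.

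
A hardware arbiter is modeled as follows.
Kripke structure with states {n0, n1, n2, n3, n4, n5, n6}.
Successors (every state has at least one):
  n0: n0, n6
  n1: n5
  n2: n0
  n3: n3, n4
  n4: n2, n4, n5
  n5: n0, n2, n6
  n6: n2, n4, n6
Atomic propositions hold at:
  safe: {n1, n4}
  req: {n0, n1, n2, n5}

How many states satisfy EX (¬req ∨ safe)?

5

Sat(¬req) = {n3, n4, n6}
Sat(¬req ∨ safe) = {n1, n3, n4, n6}
Sat(EX (¬req ∨ safe)) = {s : some successor in {n1, n3, n4, n6}} = {n0, n3, n4, n5, n6}
|Sat(EX (¬req ∨ safe))| = |{n0, n3, n4, n5, n6}| = 5.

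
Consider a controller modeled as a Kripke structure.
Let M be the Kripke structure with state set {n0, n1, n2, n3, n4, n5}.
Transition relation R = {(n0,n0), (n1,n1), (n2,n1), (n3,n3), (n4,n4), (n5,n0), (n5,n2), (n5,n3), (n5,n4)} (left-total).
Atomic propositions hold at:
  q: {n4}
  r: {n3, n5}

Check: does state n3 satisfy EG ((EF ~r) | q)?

No

Sat(~r) = {n0, n1, n2, n4}
EF ~r: least fixpoint, start Z0 = {n0, n1, n2, n4}, add states with some successor in Z. Z1 = {n0, n1, n2, n4, n5}; fixed.
Sat(EF ~r) = {n0, n1, n2, n4, n5}
Sat((EF ~r) | q) = {n0, n1, n2, n4, n5}
EG ((EF ~r) | q): greatest fixpoint, start Z0 = {n0, n1, n2, n4, n5}, keep only states in Sat with some successor in Z. Already a fixed point.
Sat(EG ((EF ~r) | q)) = {n0, n1, n2, n4, n5}
n3 ∉ Sat(EG ((EF ~r) | q)) = {n0, n1, n2, n4, n5}, so the formula does not hold at n3.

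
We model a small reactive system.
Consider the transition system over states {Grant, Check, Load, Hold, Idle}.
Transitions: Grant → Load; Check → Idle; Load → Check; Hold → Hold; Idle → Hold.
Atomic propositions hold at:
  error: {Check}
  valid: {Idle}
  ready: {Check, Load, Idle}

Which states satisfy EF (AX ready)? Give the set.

{Grant, Check, Load}

Sat(AX ready) = {s : every successor in {Check, Load, Idle}} = {Grant, Check, Load}
EF (AX ready): least fixpoint, start Z0 = {Grant, Check, Load}, add states with some successor in Z. Already a fixed point.
Sat(EF (AX ready)) = {Grant, Check, Load}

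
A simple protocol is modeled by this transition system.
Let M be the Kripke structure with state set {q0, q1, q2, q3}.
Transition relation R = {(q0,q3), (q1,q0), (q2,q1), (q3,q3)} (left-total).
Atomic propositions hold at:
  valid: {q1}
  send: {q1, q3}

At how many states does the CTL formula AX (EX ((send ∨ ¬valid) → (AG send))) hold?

Sat(¬valid) = {q0, q2, q3}
Sat(send ∨ ¬valid) = {q0, q1, q2, q3}
AG send: greatest fixpoint, start Z0 = {q1, q3}, keep only states in Sat with every successor in Z. Z1 = {q3}; fixed.
Sat(AG send) = {q3}
Sat((send ∨ ¬valid) → (AG send)) = {q3}
Sat(EX ((send ∨ ¬valid) → (AG send))) = {s : some successor in {q3}} = {q0, q3}
Sat(AX (EX ((send ∨ ¬valid) → (AG send)))) = {s : every successor in {q0, q3}} = {q0, q1, q3}
|Sat(AX (EX ((send ∨ ¬valid) → (AG send))))| = |{q0, q1, q3}| = 3.

3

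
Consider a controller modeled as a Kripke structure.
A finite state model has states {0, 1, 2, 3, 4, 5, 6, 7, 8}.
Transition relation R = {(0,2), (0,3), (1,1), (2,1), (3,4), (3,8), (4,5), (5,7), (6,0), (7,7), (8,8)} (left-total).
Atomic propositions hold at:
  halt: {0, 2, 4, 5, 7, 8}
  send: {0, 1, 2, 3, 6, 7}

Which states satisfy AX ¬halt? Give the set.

{1, 2}

Sat(¬halt) = {1, 3, 6}
Sat(AX ¬halt) = {s : every successor in {1, 3, 6}} = {1, 2}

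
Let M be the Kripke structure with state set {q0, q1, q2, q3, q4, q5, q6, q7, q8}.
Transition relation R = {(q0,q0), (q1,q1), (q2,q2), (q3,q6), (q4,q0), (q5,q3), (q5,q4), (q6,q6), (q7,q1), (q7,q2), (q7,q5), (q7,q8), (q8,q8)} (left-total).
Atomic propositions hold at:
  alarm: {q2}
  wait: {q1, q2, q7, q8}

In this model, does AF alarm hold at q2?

Yes

AF alarm: least fixpoint, start Z0 = {q2}, add states with every successor in Z. Already a fixed point.
Sat(AF alarm) = {q2}
q2 ∈ Sat(AF alarm) = {q2}, so the formula holds at q2.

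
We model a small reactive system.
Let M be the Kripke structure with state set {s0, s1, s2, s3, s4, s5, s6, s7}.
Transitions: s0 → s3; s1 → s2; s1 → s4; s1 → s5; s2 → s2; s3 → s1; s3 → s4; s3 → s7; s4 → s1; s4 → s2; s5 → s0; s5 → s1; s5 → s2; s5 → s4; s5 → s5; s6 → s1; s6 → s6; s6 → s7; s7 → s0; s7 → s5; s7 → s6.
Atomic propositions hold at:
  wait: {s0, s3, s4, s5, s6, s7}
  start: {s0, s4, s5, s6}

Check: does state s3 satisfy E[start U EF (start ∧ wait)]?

Yes

Sat(start ∧ wait) = {s0, s4, s5, s6}
EF (start ∧ wait): least fixpoint, start Z0 = {s0, s4, s5, s6}, add states with some successor in Z. Z1 = {s0, s1, s3, s4, s5, s6, s7}; fixed.
Sat(EF (start ∧ wait)) = {s0, s1, s3, s4, s5, s6, s7}
E[start U EF (start ∧ wait)]: least fixpoint, start Z0 = Sat(EF (start ∧ wait)) = {s0, s1, s3, s4, s5, s6, s7}, add states in Sat(start) with some successor in Z. Already a fixed point.
Sat(E[start U EF (start ∧ wait)]) = {s0, s1, s3, s4, s5, s6, s7}
s3 ∈ Sat(E[start U EF (start ∧ wait)]) = {s0, s1, s3, s4, s5, s6, s7}, so the formula holds at s3.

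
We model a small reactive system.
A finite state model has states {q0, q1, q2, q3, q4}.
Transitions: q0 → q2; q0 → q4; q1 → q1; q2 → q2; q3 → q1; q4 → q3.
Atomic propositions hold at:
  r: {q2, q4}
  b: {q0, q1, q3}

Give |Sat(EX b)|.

Sat(EX b) = {s : some successor in {q0, q1, q3}} = {q1, q3, q4}
|Sat(EX b)| = |{q1, q3, q4}| = 3.

3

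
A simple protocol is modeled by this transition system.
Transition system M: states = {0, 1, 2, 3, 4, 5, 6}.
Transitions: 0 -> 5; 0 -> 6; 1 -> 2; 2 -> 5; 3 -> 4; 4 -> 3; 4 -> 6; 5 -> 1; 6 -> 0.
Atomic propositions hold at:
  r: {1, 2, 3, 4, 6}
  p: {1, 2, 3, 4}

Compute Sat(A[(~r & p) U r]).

Sat(~r) = {0, 5}
Sat(~r & p) = ∅
A[(~r & p) U r]: least fixpoint, start Z0 = Sat(r) = {1, 2, 3, 4, 6}, add states in Sat(~r & p) with every successor in Z. Already a fixed point.
Sat(A[(~r & p) U r]) = {1, 2, 3, 4, 6}

{1, 2, 3, 4, 6}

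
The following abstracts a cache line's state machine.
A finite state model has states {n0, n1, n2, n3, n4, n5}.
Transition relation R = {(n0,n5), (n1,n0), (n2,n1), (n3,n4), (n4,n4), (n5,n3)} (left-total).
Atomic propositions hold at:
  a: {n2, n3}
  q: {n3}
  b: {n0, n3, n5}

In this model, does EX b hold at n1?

Sat(EX b) = {s : some successor in {n0, n3, n5}} = {n0, n1, n5}
n1 ∈ Sat(EX b) = {n0, n1, n5}, so the formula holds at n1.

Yes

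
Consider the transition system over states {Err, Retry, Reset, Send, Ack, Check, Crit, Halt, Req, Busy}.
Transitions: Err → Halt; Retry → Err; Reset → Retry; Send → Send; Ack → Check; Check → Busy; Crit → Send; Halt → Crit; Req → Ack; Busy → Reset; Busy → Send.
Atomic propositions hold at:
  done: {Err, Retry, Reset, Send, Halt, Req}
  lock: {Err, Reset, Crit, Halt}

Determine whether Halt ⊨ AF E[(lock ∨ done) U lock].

Sat(lock ∨ done) = {Err, Retry, Reset, Send, Crit, Halt, Req}
E[(lock ∨ done) U lock]: least fixpoint, start Z0 = Sat(lock) = {Err, Reset, Crit, Halt}, add states in Sat(lock ∨ done) with some successor in Z. Z1 = {Err, Retry, Reset, Crit, Halt}; fixed.
Sat(E[(lock ∨ done) U lock]) = {Err, Retry, Reset, Crit, Halt}
AF E[(lock ∨ done) U lock]: least fixpoint, start Z0 = {Err, Retry, Reset, Crit, Halt}, add states with every successor in Z. Already a fixed point.
Sat(AF E[(lock ∨ done) U lock]) = {Err, Retry, Reset, Crit, Halt}
Halt ∈ Sat(AF E[(lock ∨ done) U lock]) = {Err, Retry, Reset, Crit, Halt}, so the formula holds at Halt.

Yes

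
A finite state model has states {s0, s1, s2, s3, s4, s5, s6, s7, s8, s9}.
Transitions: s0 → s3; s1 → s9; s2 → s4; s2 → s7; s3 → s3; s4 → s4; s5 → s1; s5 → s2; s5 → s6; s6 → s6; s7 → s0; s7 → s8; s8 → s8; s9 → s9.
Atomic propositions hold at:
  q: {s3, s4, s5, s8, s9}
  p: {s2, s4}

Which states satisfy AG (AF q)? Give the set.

{s0, s1, s2, s3, s4, s7, s8, s9}

AF q: least fixpoint, start Z0 = {s3, s4, s5, s8, s9}, add states with every successor in Z. Z1 = {s0, s1, s3, s4, s5, s8, s9}; Z2 = {s0, s1, s3, s4, s5, s7, s8, s9}; Z3 = {s0, s1, s2, s3, s4, s5, s7, s8, s9}; fixed.
Sat(AF q) = {s0, s1, s2, s3, s4, s5, s7, s8, s9}
AG (AF q): greatest fixpoint, start Z0 = {s0, s1, s2, s3, s4, s5, s7, s8, s9}, keep only states in Sat with every successor in Z. Z1 = {s0, s1, s2, s3, s4, s7, s8, s9}; fixed.
Sat(AG (AF q)) = {s0, s1, s2, s3, s4, s7, s8, s9}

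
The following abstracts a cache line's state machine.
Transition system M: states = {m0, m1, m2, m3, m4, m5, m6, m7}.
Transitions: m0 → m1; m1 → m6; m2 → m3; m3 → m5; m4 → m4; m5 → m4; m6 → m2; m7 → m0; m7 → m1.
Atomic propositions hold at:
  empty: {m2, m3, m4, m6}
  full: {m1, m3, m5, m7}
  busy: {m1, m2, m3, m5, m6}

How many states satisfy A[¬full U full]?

Sat(¬full) = {m0, m2, m4, m6}
A[¬full U full]: least fixpoint, start Z0 = Sat(full) = {m1, m3, m5, m7}, add states in Sat(¬full) with every successor in Z. Z1 = {m0, m1, m2, m3, m5, m7}; Z2 = {m0, m1, m2, m3, m5, m6, m7}; fixed.
Sat(A[¬full U full]) = {m0, m1, m2, m3, m5, m6, m7}
|Sat(A[¬full U full])| = |{m0, m1, m2, m3, m5, m6, m7}| = 7.

7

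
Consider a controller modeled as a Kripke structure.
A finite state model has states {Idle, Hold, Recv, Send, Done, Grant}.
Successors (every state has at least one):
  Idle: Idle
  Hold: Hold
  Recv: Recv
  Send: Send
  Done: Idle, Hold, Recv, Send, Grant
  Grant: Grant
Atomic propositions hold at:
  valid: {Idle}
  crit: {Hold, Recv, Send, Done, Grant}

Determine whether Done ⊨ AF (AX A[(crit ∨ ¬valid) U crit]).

Sat(¬valid) = {Hold, Recv, Send, Done, Grant}
Sat(crit ∨ ¬valid) = {Hold, Recv, Send, Done, Grant}
A[(crit ∨ ¬valid) U crit]: least fixpoint, start Z0 = Sat(crit) = {Hold, Recv, Send, Done, Grant}, add states in Sat(crit ∨ ¬valid) with every successor in Z. Already a fixed point.
Sat(A[(crit ∨ ¬valid) U crit]) = {Hold, Recv, Send, Done, Grant}
Sat(AX A[(crit ∨ ¬valid) U crit]) = {s : every successor in {Hold, Recv, Send, Done, Grant}} = {Hold, Recv, Send, Grant}
AF (AX A[(crit ∨ ¬valid) U crit]): least fixpoint, start Z0 = {Hold, Recv, Send, Grant}, add states with every successor in Z. Already a fixed point.
Sat(AF (AX A[(crit ∨ ¬valid) U crit])) = {Hold, Recv, Send, Grant}
Done ∉ Sat(AF (AX A[(crit ∨ ¬valid) U crit])) = {Hold, Recv, Send, Grant}, so the formula does not hold at Done.

No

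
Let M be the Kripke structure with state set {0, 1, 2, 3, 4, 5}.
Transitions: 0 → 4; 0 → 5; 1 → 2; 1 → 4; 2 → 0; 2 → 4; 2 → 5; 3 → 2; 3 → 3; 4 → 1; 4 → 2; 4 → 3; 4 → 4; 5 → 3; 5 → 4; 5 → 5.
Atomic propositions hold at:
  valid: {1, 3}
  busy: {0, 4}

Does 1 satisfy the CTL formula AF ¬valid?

Yes

Sat(¬valid) = {0, 2, 4, 5}
AF ¬valid: least fixpoint, start Z0 = {0, 2, 4, 5}, add states with every successor in Z. Z1 = {0, 1, 2, 4, 5}; fixed.
Sat(AF ¬valid) = {0, 1, 2, 4, 5}
1 ∈ Sat(AF ¬valid) = {0, 1, 2, 4, 5}, so the formula holds at 1.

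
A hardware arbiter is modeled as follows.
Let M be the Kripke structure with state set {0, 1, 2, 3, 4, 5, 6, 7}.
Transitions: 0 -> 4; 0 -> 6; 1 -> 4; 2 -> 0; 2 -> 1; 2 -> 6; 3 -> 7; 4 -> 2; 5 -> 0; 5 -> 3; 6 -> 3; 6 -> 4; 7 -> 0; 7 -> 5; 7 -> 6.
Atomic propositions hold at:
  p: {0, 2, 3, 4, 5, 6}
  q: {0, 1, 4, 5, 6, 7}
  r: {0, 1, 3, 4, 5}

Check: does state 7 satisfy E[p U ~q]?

No

Sat(~q) = {2, 3}
E[p U ~q]: least fixpoint, start Z0 = Sat(~q) = {2, 3}, add states in Sat(p) with some successor in Z. Z1 = {2, 3, 4, 5, 6}; Z2 = {0, 2, 3, 4, 5, 6}; fixed.
Sat(E[p U ~q]) = {0, 2, 3, 4, 5, 6}
7 ∉ Sat(E[p U ~q]) = {0, 2, 3, 4, 5, 6}, so the formula does not hold at 7.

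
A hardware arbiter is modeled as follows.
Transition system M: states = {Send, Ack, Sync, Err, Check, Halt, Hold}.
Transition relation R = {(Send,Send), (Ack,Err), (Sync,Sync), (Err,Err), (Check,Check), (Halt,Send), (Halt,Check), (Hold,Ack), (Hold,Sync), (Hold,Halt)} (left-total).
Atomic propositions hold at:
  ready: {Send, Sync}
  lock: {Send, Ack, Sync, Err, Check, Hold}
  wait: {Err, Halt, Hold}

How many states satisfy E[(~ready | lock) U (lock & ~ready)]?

Sat(~ready) = {Ack, Err, Check, Halt, Hold}
Sat(~ready | lock) = {Send, Ack, Sync, Err, Check, Halt, Hold}
Sat(lock & ~ready) = {Ack, Err, Check, Hold}
E[(~ready | lock) U (lock & ~ready)]: least fixpoint, start Z0 = Sat((lock & ~ready)) = {Ack, Err, Check, Hold}, add states in Sat(~ready | lock) with some successor in Z. Z1 = {Ack, Err, Check, Halt, Hold}; fixed.
Sat(E[(~ready | lock) U (lock & ~ready)]) = {Ack, Err, Check, Halt, Hold}
|Sat(E[(~ready | lock) U (lock & ~ready)])| = |{Ack, Err, Check, Halt, Hold}| = 5.

5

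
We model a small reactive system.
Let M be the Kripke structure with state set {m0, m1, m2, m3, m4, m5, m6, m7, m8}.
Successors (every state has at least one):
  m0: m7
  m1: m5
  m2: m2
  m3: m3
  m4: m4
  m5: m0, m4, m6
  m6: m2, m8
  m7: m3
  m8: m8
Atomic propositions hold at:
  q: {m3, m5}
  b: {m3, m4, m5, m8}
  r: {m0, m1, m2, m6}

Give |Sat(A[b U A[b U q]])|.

2

A[b U q]: least fixpoint, start Z0 = Sat(q) = {m3, m5}, add states in Sat(b) with every successor in Z. Already a fixed point.
Sat(A[b U q]) = {m3, m5}
A[b U A[b U q]]: least fixpoint, start Z0 = Sat(A[b U q]) = {m3, m5}, add states in Sat(b) with every successor in Z. Already a fixed point.
Sat(A[b U A[b U q]]) = {m3, m5}
|Sat(A[b U A[b U q]])| = |{m3, m5}| = 2.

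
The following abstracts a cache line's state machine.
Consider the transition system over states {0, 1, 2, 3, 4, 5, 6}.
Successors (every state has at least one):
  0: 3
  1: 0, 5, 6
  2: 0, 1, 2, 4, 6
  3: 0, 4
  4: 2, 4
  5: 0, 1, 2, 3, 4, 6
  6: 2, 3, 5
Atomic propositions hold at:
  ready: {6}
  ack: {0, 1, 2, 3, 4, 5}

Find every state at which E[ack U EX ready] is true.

Sat(EX ready) = {s : some successor in {6}} = {1, 2, 5}
E[ack U EX ready]: least fixpoint, start Z0 = Sat(EX ready) = {1, 2, 5}, add states in Sat(ack) with some successor in Z. Z1 = {1, 2, 4, 5}; Z2 = {1, 2, 3, 4, 5}; Z3 = {0, 1, 2, 3, 4, 5}; fixed.
Sat(E[ack U EX ready]) = {0, 1, 2, 3, 4, 5}

{0, 1, 2, 3, 4, 5}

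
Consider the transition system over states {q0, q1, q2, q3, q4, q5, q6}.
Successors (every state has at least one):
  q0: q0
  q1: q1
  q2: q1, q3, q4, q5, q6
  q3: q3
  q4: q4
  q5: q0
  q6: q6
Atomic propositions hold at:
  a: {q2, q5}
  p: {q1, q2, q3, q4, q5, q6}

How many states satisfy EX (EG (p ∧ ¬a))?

Sat(¬a) = {q0, q1, q3, q4, q6}
Sat(p ∧ ¬a) = {q1, q3, q4, q6}
EG (p ∧ ¬a): greatest fixpoint, start Z0 = {q1, q3, q4, q6}, keep only states in Sat with some successor in Z. Already a fixed point.
Sat(EG (p ∧ ¬a)) = {q1, q3, q4, q6}
Sat(EX (EG (p ∧ ¬a))) = {s : some successor in {q1, q3, q4, q6}} = {q1, q2, q3, q4, q6}
|Sat(EX (EG (p ∧ ¬a)))| = |{q1, q2, q3, q4, q6}| = 5.

5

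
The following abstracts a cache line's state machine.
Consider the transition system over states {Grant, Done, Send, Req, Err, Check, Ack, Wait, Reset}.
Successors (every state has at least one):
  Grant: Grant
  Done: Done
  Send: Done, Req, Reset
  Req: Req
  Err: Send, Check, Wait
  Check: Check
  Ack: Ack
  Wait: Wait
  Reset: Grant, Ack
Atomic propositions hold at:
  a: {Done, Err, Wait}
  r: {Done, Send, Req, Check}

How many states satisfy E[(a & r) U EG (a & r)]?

Sat(a & r) = {Done}
EG (a & r): greatest fixpoint, start Z0 = {Done}, keep only states in Sat with some successor in Z. Already a fixed point.
Sat(EG (a & r)) = {Done}
E[(a & r) U EG (a & r)]: least fixpoint, start Z0 = Sat(EG (a & r)) = {Done}, add states in Sat(a & r) with some successor in Z. Already a fixed point.
Sat(E[(a & r) U EG (a & r)]) = {Done}
|Sat(E[(a & r) U EG (a & r)])| = |{Done}| = 1.

1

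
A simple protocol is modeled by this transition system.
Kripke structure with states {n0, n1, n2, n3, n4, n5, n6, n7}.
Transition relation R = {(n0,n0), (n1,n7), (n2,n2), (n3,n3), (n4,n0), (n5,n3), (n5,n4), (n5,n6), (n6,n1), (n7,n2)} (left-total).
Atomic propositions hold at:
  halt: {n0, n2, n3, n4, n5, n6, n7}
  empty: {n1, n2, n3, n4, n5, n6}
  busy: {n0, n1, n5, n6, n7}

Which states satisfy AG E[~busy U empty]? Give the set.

{n2, n3}

Sat(~busy) = {n2, n3, n4}
E[~busy U empty]: least fixpoint, start Z0 = Sat(empty) = {n1, n2, n3, n4, n5, n6}, add states in Sat(~busy) with some successor in Z. Already a fixed point.
Sat(E[~busy U empty]) = {n1, n2, n3, n4, n5, n6}
AG E[~busy U empty]: greatest fixpoint, start Z0 = {n1, n2, n3, n4, n5, n6}, keep only states in Sat with every successor in Z. Z1 = {n2, n3, n5, n6}; Z2 = {n2, n3}; fixed.
Sat(AG E[~busy U empty]) = {n2, n3}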